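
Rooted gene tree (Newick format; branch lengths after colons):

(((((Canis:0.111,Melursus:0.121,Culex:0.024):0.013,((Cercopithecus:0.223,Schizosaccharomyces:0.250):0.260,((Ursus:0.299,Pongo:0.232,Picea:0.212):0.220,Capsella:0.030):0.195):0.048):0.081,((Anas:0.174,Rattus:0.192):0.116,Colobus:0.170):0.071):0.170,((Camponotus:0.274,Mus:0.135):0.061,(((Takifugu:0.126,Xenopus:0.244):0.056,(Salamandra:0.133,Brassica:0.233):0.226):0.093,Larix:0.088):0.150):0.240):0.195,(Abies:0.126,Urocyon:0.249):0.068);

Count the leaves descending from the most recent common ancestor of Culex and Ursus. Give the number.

9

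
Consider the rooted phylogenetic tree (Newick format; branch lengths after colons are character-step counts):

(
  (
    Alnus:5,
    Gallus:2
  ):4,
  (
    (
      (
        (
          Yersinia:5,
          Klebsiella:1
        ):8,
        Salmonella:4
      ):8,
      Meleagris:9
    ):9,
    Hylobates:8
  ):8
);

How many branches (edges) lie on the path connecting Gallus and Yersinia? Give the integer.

7

The MRCA of Gallus and Yersinia is the root of the tree.
From Gallus up to that node: 2 branches. From Yersinia up to the same node: 5 branches. Total: 2 + 5 = 7.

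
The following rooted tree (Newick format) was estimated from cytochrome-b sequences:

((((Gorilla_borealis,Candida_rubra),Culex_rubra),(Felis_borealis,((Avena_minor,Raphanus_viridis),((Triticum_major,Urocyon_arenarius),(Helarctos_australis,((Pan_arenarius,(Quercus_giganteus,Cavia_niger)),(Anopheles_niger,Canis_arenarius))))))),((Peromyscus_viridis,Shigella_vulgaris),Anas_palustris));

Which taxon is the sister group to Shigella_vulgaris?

Peromyscus_viridis

Shigella_vulgaris attaches to the tree at the node subtending (Peromyscus_viridis,Shigella_vulgaris).
The other lineage descending from that same node — the sister group — is the single tip Peromyscus_viridis.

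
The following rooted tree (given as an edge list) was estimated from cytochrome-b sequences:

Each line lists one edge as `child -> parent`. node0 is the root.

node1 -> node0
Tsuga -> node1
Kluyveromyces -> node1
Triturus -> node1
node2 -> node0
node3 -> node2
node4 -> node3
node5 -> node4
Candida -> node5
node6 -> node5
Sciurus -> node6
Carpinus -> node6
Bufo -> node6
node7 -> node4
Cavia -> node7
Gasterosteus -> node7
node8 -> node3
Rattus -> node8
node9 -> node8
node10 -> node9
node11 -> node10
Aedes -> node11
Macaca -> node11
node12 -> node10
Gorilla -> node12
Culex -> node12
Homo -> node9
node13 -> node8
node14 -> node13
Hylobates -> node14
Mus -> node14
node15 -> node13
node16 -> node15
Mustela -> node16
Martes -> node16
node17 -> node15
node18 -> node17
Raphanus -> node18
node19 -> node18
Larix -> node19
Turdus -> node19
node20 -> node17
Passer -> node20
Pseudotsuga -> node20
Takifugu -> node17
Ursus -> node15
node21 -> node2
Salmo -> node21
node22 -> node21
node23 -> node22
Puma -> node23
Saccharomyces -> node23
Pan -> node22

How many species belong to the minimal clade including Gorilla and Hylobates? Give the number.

17

The MRCA of Gorilla and Hylobates is the node subtending (Rattus,(((Aedes,Macaca),(Gorilla,Culex)),Homo),((Hylobates,Mus),((Mustela,Martes),((Raphanus,(Larix,Turdus)),(Passer,Pseudotsuga),Takifugu),Ursus))).
That clade contains 17 terminal taxa: Aedes, Culex, Gorilla, Homo, Hylobates, Larix, Macaca, Martes, Mus, Mustela, Passer, Pseudotsuga, Raphanus, Rattus, Takifugu, Turdus, Ursus.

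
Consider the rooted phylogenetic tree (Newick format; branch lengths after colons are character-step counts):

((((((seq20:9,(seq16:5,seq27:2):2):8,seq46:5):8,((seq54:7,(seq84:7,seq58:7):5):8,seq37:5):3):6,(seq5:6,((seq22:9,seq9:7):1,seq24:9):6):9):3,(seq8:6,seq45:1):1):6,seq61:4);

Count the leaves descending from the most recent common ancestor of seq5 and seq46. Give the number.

The MRCA of seq5 and seq46 is the node subtending ((((seq20,(seq16,seq27)),seq46),((seq54,(seq84,seq58)),seq37)),(seq5,((seq22,seq9),seq24))).
That clade contains 12 terminal taxa: seq16, seq20, seq22, seq24, seq27, seq37, seq46, seq5, seq54, seq58, seq84, seq9.

12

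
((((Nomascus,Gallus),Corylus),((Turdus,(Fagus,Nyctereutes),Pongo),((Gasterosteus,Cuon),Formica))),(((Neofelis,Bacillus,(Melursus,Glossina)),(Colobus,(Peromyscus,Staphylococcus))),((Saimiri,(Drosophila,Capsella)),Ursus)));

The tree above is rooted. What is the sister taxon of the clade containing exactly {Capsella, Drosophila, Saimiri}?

Ursus

The clade containing exactly {Capsella, Drosophila, Saimiri} attaches to the tree at the node subtending ((Saimiri,(Drosophila,Capsella)),Ursus).
The other lineage descending from that same node — the sister group — is the single tip Ursus.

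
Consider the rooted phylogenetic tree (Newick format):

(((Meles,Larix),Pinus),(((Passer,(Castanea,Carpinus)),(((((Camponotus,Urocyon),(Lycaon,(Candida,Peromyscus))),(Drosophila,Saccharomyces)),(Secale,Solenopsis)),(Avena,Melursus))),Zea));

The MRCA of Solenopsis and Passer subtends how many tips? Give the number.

14

The MRCA of Solenopsis and Passer is the node subtending ((Passer,(Castanea,Carpinus)),(((((Camponotus,Urocyon),(Lycaon,(Candida,Peromyscus))),(Drosophila,Saccharomyces)),(Secale,Solenopsis)),(Avena,Melursus))).
That clade contains 14 terminal taxa: Avena, Camponotus, Candida, Carpinus, Castanea, Drosophila, Lycaon, Melursus, Passer, Peromyscus, Saccharomyces, Secale, Solenopsis, Urocyon.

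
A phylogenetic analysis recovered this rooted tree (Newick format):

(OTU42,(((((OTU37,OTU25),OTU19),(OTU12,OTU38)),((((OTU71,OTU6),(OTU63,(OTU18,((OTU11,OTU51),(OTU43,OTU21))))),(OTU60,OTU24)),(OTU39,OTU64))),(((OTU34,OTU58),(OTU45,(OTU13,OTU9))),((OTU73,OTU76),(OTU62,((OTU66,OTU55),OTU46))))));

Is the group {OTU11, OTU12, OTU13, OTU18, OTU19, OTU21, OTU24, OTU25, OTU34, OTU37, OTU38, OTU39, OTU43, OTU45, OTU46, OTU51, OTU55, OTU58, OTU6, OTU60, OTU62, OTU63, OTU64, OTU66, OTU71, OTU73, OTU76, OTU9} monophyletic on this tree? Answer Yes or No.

The most recent common ancestor of these taxa subtends (((((OTU37,OTU25),OTU19),(OTU12,OTU38)),((((OTU71,OTU6),(OTU63,(OTU18,((OTU11,OTU51),(OTU43,OTU21))))),(OTU60,OTU24)),(OTU39,OTU64))),(((OTU34,OTU58),(OTU45,(OTU13,OTU9))),((OTU73,OTU76),(OTU62,((OTU66,OTU55),OTU46))))).
That clade has exactly 28 tips — every listed taxon and nothing else — so the group is monophyletic.

Yes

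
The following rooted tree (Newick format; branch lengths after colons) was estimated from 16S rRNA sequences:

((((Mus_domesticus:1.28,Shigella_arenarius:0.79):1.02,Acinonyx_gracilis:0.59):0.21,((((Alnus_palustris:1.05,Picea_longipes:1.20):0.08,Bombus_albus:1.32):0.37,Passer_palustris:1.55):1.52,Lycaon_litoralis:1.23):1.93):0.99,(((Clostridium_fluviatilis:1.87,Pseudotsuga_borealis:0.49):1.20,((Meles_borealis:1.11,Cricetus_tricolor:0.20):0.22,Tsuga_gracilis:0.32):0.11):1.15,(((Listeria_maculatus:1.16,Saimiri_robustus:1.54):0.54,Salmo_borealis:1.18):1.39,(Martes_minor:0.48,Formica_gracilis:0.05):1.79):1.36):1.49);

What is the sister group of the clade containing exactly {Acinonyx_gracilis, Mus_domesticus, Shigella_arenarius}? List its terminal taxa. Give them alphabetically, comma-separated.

Alnus_palustris, Bombus_albus, Lycaon_litoralis, Passer_palustris, Picea_longipes

The clade containing exactly {Acinonyx_gracilis, Mus_domesticus, Shigella_arenarius} attaches to the tree at the node subtending (((Mus_domesticus,Shigella_arenarius),Acinonyx_gracilis),((((Alnus_palustris,Picea_longipes),Bombus_albus),Passer_palustris),Lycaon_litoralis)).
The other lineage descending from that same node — the sister group — is ((((Alnus_palustris,Picea_longipes),Bombus_albus),Passer_palustris),Lycaon_litoralis); its 5 tips in alphabetical order are the answer.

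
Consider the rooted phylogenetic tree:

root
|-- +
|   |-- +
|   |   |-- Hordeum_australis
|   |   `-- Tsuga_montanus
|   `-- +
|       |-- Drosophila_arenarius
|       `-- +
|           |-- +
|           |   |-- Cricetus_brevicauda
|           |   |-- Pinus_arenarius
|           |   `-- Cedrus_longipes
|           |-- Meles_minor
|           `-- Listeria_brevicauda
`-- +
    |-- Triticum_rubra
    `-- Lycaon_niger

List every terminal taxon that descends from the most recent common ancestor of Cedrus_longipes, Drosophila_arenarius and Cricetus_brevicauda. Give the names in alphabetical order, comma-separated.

Cedrus_longipes, Cricetus_brevicauda, Drosophila_arenarius, Listeria_brevicauda, Meles_minor, Pinus_arenarius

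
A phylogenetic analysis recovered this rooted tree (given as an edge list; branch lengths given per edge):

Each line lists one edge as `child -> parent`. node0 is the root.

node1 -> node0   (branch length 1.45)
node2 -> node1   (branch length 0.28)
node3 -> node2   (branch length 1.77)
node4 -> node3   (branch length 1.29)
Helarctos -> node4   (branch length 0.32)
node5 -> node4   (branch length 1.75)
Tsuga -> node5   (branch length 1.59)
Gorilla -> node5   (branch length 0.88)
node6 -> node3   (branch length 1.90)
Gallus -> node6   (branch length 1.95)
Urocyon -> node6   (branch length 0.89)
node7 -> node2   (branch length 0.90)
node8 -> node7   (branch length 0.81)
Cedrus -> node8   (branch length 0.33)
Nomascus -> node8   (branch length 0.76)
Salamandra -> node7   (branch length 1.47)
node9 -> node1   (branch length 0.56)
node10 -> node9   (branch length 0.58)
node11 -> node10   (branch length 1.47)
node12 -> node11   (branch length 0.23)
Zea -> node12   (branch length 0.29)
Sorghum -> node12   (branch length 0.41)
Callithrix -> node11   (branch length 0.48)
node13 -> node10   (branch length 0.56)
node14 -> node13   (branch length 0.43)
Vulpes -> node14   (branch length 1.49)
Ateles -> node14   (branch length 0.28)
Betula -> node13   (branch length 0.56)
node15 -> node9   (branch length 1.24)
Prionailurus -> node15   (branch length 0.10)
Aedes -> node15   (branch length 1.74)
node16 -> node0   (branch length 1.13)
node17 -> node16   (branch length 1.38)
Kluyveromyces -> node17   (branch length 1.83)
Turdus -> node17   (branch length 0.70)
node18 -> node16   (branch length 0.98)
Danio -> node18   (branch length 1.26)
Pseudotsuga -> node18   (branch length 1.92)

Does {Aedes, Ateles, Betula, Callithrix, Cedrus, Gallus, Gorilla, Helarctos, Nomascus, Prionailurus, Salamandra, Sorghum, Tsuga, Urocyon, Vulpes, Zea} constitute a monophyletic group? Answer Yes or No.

The most recent common ancestor of these taxa subtends ((((Helarctos,(Tsuga,Gorilla)),(Gallus,Urocyon)),((Cedrus,Nomascus),Salamandra)),((((Zea,Sorghum),Callithrix),((Vulpes,Ateles),Betula)),(Prionailurus,Aedes))).
That clade has exactly 16 tips — every listed taxon and nothing else — so the group is monophyletic.

Yes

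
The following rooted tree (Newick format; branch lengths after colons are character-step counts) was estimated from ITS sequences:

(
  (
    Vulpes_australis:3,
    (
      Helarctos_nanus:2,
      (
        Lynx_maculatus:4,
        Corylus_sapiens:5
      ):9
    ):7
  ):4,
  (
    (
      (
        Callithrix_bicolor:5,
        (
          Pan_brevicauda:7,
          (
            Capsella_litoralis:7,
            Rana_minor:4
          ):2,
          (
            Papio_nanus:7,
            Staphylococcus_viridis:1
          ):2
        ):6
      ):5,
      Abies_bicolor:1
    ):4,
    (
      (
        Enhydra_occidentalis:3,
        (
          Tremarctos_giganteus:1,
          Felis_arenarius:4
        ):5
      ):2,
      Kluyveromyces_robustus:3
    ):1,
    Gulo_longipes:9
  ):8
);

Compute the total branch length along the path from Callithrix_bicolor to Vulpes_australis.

29

The path runs Callithrix_bicolor → … → MRCA → … → Vulpes_australis; the MRCA is the root of the tree.
Branch lengths along that path: 5 + 5 + 4 + 8 + 4 + 3 = 29.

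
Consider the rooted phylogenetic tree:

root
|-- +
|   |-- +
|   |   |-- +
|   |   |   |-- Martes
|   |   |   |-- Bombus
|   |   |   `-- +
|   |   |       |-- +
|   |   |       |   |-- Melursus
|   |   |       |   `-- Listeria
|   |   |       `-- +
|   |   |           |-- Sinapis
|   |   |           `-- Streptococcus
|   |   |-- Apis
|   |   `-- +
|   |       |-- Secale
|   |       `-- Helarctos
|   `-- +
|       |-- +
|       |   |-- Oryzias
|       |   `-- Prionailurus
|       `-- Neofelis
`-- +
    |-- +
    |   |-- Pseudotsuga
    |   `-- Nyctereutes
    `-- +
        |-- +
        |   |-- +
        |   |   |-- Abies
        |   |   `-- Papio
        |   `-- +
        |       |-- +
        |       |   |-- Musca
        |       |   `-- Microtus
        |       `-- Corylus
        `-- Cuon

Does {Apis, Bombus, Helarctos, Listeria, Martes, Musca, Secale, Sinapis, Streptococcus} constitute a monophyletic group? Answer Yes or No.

The MRCA of the listed taxa is the root, so the smallest clade containing them is the whole tree.
That clade also contains Abies, Corylus, Cuon, Melursus, Microtus, Neofelis, Nyctereutes, Oryzias, Papio, Prionailurus, Pseudotsuga, which are not in the proposed group, so the group is not monophyletic.

No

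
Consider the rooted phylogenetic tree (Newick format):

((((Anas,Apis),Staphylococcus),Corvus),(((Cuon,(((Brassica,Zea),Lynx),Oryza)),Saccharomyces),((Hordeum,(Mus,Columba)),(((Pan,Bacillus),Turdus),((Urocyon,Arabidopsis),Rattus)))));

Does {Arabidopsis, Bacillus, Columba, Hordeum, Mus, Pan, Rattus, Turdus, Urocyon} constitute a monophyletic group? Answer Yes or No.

Yes

The most recent common ancestor of these taxa subtends ((Hordeum,(Mus,Columba)),(((Pan,Bacillus),Turdus),((Urocyon,Arabidopsis),Rattus))).
That clade has exactly 9 tips — every listed taxon and nothing else — so the group is monophyletic.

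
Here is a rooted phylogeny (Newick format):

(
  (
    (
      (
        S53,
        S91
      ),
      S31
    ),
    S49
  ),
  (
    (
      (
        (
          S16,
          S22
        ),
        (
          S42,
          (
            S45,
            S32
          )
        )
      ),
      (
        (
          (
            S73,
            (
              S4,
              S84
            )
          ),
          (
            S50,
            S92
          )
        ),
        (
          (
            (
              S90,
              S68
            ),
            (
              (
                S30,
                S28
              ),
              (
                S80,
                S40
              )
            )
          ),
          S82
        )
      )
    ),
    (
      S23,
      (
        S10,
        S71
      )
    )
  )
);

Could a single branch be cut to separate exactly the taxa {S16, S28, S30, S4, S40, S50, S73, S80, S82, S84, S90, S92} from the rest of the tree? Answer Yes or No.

No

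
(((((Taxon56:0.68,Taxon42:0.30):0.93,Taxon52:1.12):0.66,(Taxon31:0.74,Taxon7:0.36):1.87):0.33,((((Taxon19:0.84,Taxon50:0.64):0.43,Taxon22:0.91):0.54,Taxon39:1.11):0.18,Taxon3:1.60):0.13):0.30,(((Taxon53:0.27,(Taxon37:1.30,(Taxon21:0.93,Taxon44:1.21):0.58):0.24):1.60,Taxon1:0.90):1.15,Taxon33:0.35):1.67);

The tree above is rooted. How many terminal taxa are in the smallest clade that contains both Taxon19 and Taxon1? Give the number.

The MRCA of Taxon19 and Taxon1 is the root, so the clade is the entire tree.
That clade contains 16 terminal taxa: Taxon1, Taxon19, Taxon21, Taxon22, Taxon3, Taxon31, Taxon33, Taxon37, Taxon39, Taxon42, Taxon44, Taxon50, Taxon52, Taxon53, Taxon56, Taxon7.

16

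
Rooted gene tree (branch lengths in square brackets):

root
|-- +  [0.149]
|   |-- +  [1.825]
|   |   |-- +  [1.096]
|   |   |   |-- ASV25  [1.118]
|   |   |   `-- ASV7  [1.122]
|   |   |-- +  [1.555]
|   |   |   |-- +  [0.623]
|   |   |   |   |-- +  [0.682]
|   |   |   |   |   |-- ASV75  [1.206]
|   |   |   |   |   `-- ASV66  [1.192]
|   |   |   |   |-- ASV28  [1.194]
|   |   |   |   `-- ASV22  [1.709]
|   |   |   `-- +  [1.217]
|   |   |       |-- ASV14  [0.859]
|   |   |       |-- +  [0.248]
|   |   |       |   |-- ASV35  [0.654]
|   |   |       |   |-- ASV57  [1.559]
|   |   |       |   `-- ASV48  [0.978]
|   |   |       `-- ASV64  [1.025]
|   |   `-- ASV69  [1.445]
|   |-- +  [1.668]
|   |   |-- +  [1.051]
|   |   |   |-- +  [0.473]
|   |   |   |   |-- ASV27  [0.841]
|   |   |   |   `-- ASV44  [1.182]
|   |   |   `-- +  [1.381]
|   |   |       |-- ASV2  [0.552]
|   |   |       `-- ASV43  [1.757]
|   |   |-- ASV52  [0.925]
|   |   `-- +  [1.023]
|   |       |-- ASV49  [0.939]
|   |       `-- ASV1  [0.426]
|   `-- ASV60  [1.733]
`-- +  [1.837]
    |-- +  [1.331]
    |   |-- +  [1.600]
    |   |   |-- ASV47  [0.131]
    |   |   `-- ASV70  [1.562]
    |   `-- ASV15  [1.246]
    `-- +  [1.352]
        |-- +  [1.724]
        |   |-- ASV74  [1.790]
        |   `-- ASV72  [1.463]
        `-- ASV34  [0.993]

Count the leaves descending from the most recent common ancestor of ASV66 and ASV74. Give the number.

The MRCA of ASV66 and ASV74 is the root, so the clade is the entire tree.
That clade contains 26 terminal taxa: ASV1, ASV14, ASV15, ASV2, ASV22, ASV25, ASV27, ASV28, ASV34, ASV35, ASV43, ASV44, ASV47, ASV48, ASV49, ASV52, ASV57, ASV60, ASV64, ASV66, ASV69, ASV7, ASV70, ASV72, ASV74, ASV75.

26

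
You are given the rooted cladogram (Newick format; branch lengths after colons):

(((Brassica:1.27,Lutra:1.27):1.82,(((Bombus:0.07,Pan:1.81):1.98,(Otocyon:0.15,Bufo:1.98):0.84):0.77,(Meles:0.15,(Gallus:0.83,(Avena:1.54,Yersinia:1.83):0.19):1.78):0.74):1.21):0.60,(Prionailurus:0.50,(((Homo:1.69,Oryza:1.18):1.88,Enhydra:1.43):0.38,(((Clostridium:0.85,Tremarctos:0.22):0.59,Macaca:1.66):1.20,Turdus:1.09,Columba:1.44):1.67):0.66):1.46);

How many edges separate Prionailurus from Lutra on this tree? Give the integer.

The MRCA of Prionailurus and Lutra is the root of the tree.
From Prionailurus up to that node: 2 branches. From Lutra up to the same node: 3 branches. Total: 2 + 3 = 5.

5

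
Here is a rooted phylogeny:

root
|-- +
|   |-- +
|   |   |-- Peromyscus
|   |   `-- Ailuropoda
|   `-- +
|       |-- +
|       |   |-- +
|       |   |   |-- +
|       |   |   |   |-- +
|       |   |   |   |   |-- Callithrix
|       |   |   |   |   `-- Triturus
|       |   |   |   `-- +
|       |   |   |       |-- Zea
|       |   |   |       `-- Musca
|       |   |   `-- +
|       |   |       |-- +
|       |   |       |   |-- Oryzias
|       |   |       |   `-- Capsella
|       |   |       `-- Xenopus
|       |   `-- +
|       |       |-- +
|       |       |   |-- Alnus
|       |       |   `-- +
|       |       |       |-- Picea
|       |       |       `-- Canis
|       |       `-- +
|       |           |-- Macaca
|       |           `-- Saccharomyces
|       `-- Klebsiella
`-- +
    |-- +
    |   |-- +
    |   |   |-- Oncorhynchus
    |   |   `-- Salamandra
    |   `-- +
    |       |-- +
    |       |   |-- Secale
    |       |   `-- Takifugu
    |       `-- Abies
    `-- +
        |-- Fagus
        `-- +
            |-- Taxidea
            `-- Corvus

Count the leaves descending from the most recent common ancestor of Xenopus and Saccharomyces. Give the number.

12

The MRCA of Xenopus and Saccharomyces is the node subtending ((((Callithrix,Triturus),(Zea,Musca)),((Oryzias,Capsella),Xenopus)),((Alnus,(Picea,Canis)),(Macaca,Saccharomyces))).
That clade contains 12 terminal taxa: Alnus, Callithrix, Canis, Capsella, Macaca, Musca, Oryzias, Picea, Saccharomyces, Triturus, Xenopus, Zea.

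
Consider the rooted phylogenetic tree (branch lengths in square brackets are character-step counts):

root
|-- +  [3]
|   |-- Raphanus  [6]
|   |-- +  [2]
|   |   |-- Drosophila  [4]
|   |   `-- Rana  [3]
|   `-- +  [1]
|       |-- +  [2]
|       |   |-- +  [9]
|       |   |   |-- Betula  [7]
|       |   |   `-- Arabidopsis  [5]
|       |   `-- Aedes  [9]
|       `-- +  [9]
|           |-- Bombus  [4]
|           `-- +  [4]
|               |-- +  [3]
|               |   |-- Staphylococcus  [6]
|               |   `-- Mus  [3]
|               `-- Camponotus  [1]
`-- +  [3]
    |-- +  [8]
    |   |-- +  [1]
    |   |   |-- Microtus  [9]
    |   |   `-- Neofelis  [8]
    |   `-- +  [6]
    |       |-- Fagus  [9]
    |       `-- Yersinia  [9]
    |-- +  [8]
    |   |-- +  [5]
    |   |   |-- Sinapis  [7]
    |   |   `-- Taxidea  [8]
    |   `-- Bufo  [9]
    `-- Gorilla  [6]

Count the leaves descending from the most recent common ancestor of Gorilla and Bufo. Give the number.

The MRCA of Gorilla and Bufo is the node subtending (((Microtus,Neofelis),(Fagus,Yersinia)),((Sinapis,Taxidea),Bufo),Gorilla).
That clade contains 8 terminal taxa: Bufo, Fagus, Gorilla, Microtus, Neofelis, Sinapis, Taxidea, Yersinia.

8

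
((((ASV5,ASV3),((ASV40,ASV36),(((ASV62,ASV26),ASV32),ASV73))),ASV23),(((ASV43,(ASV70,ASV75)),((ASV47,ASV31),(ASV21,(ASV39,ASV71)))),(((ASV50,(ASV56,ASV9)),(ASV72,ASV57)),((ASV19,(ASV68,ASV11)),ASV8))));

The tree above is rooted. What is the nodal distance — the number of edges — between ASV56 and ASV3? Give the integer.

10

The MRCA of ASV56 and ASV3 is the root of the tree.
From ASV56 up to that node: 6 branches. From ASV3 up to the same node: 4 branches. Total: 6 + 4 = 10.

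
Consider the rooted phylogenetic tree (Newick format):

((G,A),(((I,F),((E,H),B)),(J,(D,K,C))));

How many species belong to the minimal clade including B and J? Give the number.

9

The MRCA of B and J is the node subtending (((I,F),((E,H),B)),(J,(D,K,C))).
That clade contains 9 terminal taxa: B, C, D, E, F, H, I, J, K.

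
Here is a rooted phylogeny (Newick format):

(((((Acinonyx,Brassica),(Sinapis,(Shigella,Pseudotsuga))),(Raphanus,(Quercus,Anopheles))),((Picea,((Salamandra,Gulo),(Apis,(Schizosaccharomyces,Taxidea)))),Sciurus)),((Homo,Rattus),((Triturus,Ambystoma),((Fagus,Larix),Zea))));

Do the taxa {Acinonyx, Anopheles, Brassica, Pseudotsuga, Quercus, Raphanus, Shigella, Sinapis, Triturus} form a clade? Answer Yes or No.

The MRCA of the listed taxa is the root, so the smallest clade containing them is the whole tree.
That clade also contains Ambystoma, Apis, Fagus, Gulo, Homo, Larix, Picea, Rattus, Salamandra, Schizosaccharomyces, Sciurus, Taxidea, Zea, which are not in the proposed group, so the group is not monophyletic.

No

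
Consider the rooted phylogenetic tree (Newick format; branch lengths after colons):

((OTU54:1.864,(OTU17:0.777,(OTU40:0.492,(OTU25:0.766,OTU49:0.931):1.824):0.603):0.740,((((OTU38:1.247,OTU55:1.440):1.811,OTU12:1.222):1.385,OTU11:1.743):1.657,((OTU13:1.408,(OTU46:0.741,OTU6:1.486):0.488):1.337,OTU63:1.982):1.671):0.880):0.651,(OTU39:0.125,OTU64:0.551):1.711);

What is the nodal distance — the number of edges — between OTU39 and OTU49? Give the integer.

7

The MRCA of OTU39 and OTU49 is the root of the tree.
From OTU39 up to that node: 2 branches. From OTU49 up to the same node: 5 branches. Total: 2 + 5 = 7.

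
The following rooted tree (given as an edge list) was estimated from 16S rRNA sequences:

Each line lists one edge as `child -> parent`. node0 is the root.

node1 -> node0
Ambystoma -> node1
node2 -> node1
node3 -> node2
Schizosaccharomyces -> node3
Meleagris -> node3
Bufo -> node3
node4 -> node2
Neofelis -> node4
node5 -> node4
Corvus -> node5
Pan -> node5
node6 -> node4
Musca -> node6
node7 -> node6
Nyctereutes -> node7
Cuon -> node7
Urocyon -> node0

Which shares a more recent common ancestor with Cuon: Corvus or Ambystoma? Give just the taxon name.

Corvus

The MRCA of Cuon and Corvus subtends (Neofelis,(Corvus,Pan),(Musca,(Nyctereutes,Cuon))) (6 taxa).
The MRCA of Cuon and Ambystoma subtends (Ambystoma,((Schizosaccharomyces,Meleagris,Bufo),(Neofelis,(Corvus,Pan),(Musca,(Nyctereutes,Cuon))))) (10 taxa).
The first is nested inside the second, so Cuon shares a more recent common ancestor with Corvus.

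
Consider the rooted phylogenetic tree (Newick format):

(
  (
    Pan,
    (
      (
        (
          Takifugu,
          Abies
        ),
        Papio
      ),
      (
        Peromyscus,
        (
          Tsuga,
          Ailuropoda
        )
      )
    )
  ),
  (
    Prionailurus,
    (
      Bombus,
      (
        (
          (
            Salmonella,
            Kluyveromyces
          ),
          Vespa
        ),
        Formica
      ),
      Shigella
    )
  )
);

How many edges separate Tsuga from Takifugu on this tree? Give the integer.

6

The MRCA of Tsuga and Takifugu is the node subtending (((Takifugu,Abies),Papio),(Peromyscus,(Tsuga,Ailuropoda))).
From Tsuga up to that node: 3 branches. From Takifugu up to the same node: 3 branches. Total: 3 + 3 = 6.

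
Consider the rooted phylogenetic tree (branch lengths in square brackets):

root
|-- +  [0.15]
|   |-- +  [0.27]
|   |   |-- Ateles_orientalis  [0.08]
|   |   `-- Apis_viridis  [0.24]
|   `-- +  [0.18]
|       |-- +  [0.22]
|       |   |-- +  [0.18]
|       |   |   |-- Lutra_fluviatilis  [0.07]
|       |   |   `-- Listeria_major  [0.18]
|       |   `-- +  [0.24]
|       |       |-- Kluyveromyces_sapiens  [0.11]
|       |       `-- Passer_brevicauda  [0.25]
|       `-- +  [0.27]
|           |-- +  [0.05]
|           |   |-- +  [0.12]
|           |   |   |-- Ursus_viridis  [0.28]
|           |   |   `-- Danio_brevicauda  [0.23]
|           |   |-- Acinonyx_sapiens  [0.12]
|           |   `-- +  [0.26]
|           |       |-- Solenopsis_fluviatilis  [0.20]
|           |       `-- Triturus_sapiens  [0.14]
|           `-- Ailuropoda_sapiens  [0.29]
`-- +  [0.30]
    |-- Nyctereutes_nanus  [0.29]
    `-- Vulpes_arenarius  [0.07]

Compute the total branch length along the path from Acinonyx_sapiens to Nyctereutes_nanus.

The path runs Acinonyx_sapiens → … → MRCA → … → Nyctereutes_nanus; the MRCA is the root of the tree.
Branch lengths along that path: 0.12 + 0.05 + 0.27 + 0.18 + 0.15 + 0.30 + 0.29 = 1.36.

1.36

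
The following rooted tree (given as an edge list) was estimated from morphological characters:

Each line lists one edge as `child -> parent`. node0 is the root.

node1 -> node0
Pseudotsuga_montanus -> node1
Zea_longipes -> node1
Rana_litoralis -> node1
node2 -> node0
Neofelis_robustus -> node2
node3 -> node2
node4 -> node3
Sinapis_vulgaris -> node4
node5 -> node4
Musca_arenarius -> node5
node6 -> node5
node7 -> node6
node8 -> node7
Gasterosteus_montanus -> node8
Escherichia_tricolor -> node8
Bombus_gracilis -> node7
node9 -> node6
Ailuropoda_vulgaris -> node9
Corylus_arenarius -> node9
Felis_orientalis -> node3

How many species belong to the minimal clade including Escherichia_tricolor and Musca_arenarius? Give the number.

6

The MRCA of Escherichia_tricolor and Musca_arenarius is the node subtending (Musca_arenarius,(((Gasterosteus_montanus,Escherichia_tricolor),Bombus_gracilis),(Ailuropoda_vulgaris,Corylus_arenarius))).
That clade contains 6 terminal taxa: Ailuropoda_vulgaris, Bombus_gracilis, Corylus_arenarius, Escherichia_tricolor, Gasterosteus_montanus, Musca_arenarius.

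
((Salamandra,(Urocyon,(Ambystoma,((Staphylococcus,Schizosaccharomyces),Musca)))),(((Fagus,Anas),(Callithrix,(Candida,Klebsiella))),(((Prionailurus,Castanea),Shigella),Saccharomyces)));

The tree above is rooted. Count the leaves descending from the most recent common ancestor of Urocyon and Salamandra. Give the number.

The MRCA of Urocyon and Salamandra is the node subtending (Salamandra,(Urocyon,(Ambystoma,((Staphylococcus,Schizosaccharomyces),Musca)))).
That clade contains 6 terminal taxa: Ambystoma, Musca, Salamandra, Schizosaccharomyces, Staphylococcus, Urocyon.

6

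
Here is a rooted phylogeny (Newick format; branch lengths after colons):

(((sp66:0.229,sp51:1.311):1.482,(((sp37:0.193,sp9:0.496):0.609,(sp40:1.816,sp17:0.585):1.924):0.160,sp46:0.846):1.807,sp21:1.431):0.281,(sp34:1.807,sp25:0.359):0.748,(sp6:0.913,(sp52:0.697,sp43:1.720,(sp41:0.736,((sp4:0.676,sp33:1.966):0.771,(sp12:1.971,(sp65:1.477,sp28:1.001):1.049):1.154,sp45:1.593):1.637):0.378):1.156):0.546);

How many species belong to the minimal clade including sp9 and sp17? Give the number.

4

The MRCA of sp9 and sp17 is the node subtending ((sp37,sp9),(sp40,sp17)).
That clade contains 4 terminal taxa: sp17, sp37, sp40, sp9.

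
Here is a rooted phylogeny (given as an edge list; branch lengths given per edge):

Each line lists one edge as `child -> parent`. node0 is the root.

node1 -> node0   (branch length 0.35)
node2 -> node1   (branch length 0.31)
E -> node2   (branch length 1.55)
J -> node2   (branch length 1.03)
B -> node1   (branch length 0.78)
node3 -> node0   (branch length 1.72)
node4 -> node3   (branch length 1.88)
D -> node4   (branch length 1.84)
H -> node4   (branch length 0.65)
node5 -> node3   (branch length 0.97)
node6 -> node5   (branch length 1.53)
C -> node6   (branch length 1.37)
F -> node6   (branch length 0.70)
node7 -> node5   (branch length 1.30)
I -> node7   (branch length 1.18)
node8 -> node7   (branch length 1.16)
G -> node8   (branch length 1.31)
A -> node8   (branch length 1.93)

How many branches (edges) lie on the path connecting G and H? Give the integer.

6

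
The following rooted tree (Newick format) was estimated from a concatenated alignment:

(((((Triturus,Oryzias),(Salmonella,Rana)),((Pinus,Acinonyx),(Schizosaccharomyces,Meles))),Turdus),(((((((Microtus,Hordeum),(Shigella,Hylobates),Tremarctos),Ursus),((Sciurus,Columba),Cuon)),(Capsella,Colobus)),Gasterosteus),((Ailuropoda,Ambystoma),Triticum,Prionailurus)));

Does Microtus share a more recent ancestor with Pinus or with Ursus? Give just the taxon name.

Ursus

The MRCA of Microtus and Ursus subtends (((Microtus,Hordeum),(Shigella,Hylobates),Tremarctos),Ursus) (6 taxa).
The MRCA of Microtus and Pinus is the root, subtending the entire tree (25 taxa).
The first is nested inside the second, so Microtus shares a more recent common ancestor with Ursus.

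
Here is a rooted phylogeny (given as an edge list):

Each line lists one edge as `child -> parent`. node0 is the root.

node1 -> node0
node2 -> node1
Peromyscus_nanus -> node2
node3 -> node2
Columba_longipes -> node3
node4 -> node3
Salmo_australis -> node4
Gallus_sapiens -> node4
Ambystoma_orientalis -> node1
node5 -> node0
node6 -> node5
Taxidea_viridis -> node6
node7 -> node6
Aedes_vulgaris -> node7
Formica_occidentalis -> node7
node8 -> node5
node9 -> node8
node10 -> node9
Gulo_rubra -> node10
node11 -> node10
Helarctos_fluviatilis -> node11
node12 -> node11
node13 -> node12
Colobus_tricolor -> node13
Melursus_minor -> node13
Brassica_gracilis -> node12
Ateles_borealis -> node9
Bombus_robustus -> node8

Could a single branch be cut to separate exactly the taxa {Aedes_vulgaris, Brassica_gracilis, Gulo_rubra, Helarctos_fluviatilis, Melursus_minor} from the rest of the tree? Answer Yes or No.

The MRCA of the listed taxa subtends ((Taxidea_viridis,(Aedes_vulgaris,Formica_occidentalis)),(((Gulo_rubra,(Helarctos_fluviatilis,((Colobus_tricolor,Melursus_minor),Brassica_gracilis))),Ateles_borealis),Bombus_robustus)).
That clade also contains Ateles_borealis, Bombus_robustus, Colobus_tricolor, Formica_occidentalis, Taxidea_viridis, which are not in the proposed group, so the group is not monophyletic.

No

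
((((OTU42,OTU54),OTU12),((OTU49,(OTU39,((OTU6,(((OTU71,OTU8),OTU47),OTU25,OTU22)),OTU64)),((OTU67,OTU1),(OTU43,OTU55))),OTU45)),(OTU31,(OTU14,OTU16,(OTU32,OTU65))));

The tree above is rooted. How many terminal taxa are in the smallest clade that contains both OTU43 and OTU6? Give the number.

The MRCA of OTU43 and OTU6 is the node subtending (OTU49,(OTU39,((OTU6,(((OTU71,OTU8),OTU47),OTU25,OTU22)),OTU64)),((OTU67,OTU1),(OTU43,OTU55))).
That clade contains 13 terminal taxa: OTU1, OTU22, OTU25, OTU39, OTU43, OTU47, OTU49, OTU55, OTU6, OTU64, OTU67, OTU71, OTU8.

13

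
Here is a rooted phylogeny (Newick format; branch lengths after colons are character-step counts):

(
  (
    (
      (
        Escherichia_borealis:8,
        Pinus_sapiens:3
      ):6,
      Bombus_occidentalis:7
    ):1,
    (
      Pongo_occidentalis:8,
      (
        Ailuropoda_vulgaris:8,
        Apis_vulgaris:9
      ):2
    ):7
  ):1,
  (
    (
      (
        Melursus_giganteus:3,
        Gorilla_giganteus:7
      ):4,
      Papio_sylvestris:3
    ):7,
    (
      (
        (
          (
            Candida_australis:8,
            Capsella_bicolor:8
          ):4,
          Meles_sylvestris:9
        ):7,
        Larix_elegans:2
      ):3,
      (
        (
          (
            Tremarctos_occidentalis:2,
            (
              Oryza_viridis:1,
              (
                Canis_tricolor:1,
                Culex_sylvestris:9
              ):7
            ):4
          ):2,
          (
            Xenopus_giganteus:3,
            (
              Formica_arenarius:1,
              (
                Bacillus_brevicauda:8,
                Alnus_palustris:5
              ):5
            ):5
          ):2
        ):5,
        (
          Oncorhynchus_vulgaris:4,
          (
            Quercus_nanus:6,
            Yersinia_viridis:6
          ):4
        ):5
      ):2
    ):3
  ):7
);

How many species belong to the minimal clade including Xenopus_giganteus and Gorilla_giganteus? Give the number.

18

The MRCA of Xenopus_giganteus and Gorilla_giganteus is the node subtending (((Melursus_giganteus,Gorilla_giganteus),Papio_sylvestris),((((Candida_australis,Capsella_bicolor),Meles_sylvestris),Larix_elegans),(((Tremarctos_occidentalis,(Oryza_viridis,(Canis_tricolor,Culex_sylvestris))),(Xenopus_giganteus,(Formica_arenarius,(Bacillus_brevicauda,Alnus_palustris)))),(Oncorhynchus_vulgaris,(Quercus_nanus,Yersinia_viridis))))).
That clade contains 18 terminal taxa: Alnus_palustris, Bacillus_brevicauda, Candida_australis, Canis_tricolor, Capsella_bicolor, Culex_sylvestris, Formica_arenarius, Gorilla_giganteus, Larix_elegans, Meles_sylvestris, Melursus_giganteus, Oncorhynchus_vulgaris, Oryza_viridis, Papio_sylvestris, Quercus_nanus, Tremarctos_occidentalis, Xenopus_giganteus, Yersinia_viridis.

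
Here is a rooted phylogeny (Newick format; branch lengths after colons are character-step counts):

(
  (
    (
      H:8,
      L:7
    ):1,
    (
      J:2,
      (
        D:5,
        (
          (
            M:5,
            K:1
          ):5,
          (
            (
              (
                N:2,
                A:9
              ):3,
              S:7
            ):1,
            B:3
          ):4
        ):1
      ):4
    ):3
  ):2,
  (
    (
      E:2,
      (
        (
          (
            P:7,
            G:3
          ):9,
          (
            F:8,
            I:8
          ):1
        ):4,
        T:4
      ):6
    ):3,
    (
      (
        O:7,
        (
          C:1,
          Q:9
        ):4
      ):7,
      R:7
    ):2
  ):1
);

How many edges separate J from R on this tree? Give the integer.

6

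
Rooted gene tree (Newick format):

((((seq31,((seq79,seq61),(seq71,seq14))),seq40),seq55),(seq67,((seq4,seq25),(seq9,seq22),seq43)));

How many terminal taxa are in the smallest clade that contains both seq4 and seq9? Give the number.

5

The MRCA of seq4 and seq9 is the node subtending ((seq4,seq25),(seq9,seq22),seq43).
That clade contains 5 terminal taxa: seq22, seq25, seq4, seq43, seq9.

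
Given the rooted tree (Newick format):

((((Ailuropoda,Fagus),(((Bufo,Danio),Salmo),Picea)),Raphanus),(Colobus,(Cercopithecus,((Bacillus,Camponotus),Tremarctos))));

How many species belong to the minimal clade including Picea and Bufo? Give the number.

The MRCA of Picea and Bufo is the node subtending (((Bufo,Danio),Salmo),Picea).
That clade contains 4 terminal taxa: Bufo, Danio, Picea, Salmo.

4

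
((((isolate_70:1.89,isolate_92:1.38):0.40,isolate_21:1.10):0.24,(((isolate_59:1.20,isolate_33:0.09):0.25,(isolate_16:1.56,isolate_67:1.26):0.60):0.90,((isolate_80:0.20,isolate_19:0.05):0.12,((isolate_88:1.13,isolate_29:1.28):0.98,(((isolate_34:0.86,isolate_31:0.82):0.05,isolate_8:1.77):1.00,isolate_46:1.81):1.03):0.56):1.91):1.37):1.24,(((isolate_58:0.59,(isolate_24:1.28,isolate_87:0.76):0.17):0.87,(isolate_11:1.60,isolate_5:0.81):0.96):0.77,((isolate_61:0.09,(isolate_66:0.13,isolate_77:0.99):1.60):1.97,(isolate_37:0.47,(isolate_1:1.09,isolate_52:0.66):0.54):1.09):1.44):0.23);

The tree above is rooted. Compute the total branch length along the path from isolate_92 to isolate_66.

The path runs isolate_92 → … → MRCA → … → isolate_66; the MRCA is the root of the tree.
Branch lengths along that path: 1.38 + 0.40 + 0.24 + 1.24 + 0.23 + 1.44 + 1.97 + 1.60 + 0.13 = 8.63.

8.63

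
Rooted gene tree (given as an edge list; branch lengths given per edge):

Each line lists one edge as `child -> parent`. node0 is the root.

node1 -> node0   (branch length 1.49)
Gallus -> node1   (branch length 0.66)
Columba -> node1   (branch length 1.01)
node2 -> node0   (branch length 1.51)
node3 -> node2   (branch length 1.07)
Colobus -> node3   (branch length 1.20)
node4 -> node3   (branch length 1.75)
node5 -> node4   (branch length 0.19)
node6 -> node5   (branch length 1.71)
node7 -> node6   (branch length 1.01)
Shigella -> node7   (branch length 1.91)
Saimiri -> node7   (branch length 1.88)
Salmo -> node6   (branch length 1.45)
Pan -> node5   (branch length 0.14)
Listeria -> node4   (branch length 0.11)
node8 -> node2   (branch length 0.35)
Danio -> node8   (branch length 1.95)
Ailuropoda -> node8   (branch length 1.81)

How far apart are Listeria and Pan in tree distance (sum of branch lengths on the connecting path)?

0.44

The path runs Listeria → … → MRCA → … → Pan; the MRCA is the node subtending ((((Shigella,Saimiri),Salmo),Pan),Listeria).
Branch lengths along that path: 0.11 + 0.19 + 0.14 = 0.44.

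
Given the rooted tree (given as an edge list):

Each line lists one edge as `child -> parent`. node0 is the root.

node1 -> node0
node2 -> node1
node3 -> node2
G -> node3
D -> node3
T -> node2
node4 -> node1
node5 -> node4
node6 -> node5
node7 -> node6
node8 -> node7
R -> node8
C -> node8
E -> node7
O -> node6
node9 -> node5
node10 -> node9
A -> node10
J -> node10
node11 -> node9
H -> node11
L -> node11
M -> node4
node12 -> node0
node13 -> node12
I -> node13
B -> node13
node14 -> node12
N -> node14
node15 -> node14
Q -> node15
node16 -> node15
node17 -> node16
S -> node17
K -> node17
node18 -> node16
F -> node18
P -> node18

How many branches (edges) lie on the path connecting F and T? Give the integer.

9

The MRCA of F and T is the root of the tree.
From F up to that node: 6 branches. From T up to the same node: 3 branches. Total: 6 + 3 = 9.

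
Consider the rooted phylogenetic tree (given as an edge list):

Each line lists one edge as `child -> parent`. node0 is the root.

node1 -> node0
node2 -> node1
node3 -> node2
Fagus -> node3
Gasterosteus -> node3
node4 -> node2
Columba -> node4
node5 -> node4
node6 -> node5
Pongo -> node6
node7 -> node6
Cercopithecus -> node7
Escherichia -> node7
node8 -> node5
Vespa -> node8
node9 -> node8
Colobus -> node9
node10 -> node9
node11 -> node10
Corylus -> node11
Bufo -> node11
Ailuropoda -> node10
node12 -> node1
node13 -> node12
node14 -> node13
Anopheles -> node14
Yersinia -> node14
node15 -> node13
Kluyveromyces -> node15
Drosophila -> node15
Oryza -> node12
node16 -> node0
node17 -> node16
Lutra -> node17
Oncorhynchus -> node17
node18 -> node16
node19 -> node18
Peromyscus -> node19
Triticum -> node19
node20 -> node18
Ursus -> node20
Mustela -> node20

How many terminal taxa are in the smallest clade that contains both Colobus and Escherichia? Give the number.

8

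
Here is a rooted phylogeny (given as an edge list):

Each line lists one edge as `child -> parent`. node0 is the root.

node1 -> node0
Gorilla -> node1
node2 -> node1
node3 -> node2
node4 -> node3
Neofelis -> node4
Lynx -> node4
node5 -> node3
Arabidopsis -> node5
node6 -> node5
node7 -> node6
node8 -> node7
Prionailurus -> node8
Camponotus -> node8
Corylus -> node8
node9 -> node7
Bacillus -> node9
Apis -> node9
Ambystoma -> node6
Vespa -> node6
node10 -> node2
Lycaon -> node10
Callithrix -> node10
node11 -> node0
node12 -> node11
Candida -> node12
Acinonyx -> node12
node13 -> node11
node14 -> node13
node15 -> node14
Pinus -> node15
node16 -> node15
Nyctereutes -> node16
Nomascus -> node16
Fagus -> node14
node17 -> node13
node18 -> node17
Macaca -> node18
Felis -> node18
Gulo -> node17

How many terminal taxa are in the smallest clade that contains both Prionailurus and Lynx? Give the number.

10

The MRCA of Prionailurus and Lynx is the node subtending ((Neofelis,Lynx),(Arabidopsis,(((Prionailurus,Camponotus,Corylus),(Bacillus,Apis)),Ambystoma,Vespa))).
That clade contains 10 terminal taxa: Ambystoma, Apis, Arabidopsis, Bacillus, Camponotus, Corylus, Lynx, Neofelis, Prionailurus, Vespa.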